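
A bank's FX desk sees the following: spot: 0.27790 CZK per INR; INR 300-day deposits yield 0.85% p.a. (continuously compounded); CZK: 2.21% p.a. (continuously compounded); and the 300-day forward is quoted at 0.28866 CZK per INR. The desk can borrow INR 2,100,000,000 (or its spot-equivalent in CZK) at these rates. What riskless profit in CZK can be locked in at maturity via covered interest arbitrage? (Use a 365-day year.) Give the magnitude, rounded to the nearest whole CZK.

T = 300/365 years.
Route A — deposit INR, sell forward: 2,100,000,000 × 1.0070107625 × 0.28866 = CZK 610,435,826.08.
Route B — convert at spot, deposit CZK: 2,100,000,000 × 0.27790 × 1.0183303594 = CZK 594,287,414.44.
The quoted forward overvalues INR, so borrow CZK, buy INR at spot, deposit the INR at 0.85%, and sell the proceeds forward at 0.28866.
Arbitrage profit = |610,435,826.08 − 594,287,414.44| = CZK 16,148,412.

CZK 16,148,412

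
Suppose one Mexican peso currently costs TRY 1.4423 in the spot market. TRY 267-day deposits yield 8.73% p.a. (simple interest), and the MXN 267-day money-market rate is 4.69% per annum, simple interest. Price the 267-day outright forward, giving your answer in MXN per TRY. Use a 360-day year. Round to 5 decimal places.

0.67383

T = 267/360 years.
TRY growth factor: 1 + 0.0873×267/360 = 1.0647475.
MXN accumulates by 1 + 0.0469×267/360 = 1.0347842.
So F = 1.4423 × 1.0647475 / 1.0347842 = 1.484063 (TRY/MXN).
Quoted the other way: 1/1.484063 = 0.67383 MXN per TRY.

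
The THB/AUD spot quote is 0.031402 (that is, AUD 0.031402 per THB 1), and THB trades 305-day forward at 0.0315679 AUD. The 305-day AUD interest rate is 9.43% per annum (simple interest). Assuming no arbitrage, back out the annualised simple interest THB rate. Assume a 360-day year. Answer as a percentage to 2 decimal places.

8.76%

T = 305/360 years.
By CIP, F/S equals the AUD-to-THB growth ratio: 0.0315679/0.031402 = 1.0052831.
The AUD side grows by 1 + 0.0943×305/360 = 1.0798931.
Hence g_THB = 1.0742179.
(1.0742179 − 1)/T = 0.087601, i.e. 8.76%.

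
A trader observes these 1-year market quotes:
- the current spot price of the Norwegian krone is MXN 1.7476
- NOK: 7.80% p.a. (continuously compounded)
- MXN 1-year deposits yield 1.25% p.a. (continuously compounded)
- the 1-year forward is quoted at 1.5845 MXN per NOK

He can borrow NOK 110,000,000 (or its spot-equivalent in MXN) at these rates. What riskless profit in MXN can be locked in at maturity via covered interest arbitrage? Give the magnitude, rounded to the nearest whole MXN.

MXN 6,219,757

T = 1 year.
Invest the NOK and cover forward: 110,000,000 × 1.08112265867 × 1.5845 = MXN 188,434,273.79.
Convert at spot and invest in MXN: 110,000,000 × 1.7476 × 1.01257845154 = MXN 194,654,031.21.
The quoted forward undervalues NOK, so borrow NOK, convert to MXN at spot, deposit the MXN at 1.25%, and buy NOK forward at 1.5845 to cover the loan.
Profit = 194,654,031.21 − 188,434,273.79 = MXN 6,219,757.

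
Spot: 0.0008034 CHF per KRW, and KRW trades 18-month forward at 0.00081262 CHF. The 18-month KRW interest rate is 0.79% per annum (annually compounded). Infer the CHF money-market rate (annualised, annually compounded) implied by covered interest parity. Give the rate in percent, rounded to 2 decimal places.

1.56%

T = 18/12 years.
By CIP, F/S equals the CHF-to-KRW growth ratio: 0.00081262/0.0008034 = 1.0114762.
KRW growth factor: (1 + 0.0079)^(18/12) = 1.0118734.
Hence g_CHF = 1.0234859.
r = 1.0234859^(12/18) − 1 = 0.015597 → 1.56%.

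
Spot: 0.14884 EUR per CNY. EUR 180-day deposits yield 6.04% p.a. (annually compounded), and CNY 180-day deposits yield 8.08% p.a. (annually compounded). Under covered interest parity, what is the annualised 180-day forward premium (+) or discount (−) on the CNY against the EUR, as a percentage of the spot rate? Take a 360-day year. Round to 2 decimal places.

-1.90%

T = 180/360 years.
F = S · g_EUR/g_CNY = 0.14884 × 1.0297573/1.0396153 = 0.14742865.
(F − S)/S ÷ T = (0.14742865 − 0.14884)/0.14884/(180/360) = -0.018965 → -1.90%.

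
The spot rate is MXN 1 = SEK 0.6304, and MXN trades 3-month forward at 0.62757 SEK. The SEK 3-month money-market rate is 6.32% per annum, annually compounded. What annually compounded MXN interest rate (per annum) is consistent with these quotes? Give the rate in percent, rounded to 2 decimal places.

8.25%

T = 3/12 years.
F/S = 0.62757/0.6304 = 0.9955108 = (growth of SEK) / (growth of MXN).
SEK growth factor: (1 + 0.0632)^(3/12) = 1.0154388.
Hence g_MXN = 1.0200179.
Annualise: 1.0200179^(12/3) − 1 = 0.082508 = 8.25%.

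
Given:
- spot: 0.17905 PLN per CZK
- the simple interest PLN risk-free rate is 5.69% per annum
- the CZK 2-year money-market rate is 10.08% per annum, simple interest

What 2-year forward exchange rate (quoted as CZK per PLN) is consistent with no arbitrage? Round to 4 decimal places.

T = 2 years.
PLN growth factor: 1 + 0.0569×2 = 1.113800.
Growth of 1 CZK over T: 1 + 0.1008×2 = 1.201600.
So F = 0.17905 × 1.113800 / 1.201600 = 0.1659670 (PLN/CZK).
Quoted the other way: 1/0.1659670 = 6.0253 CZK per PLN.

6.0253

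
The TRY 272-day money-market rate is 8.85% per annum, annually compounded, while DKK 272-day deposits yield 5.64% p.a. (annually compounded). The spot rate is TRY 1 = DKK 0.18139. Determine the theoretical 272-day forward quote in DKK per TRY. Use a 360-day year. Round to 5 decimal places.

0.17733

T = 272/360 years.
DKK accumulates by (1 + 0.0564)^(272/360) = 1.0423262.
TRY growth factor: (1 + 0.0885)^(272/360) = 1.0661687.
So F = 0.18139 × 1.0423262 / 1.0661687 = 0.1773336 (DKK/TRY).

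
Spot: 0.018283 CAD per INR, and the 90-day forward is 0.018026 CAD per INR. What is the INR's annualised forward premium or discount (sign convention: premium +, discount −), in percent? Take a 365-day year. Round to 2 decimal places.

-5.70%

T = 90/365 years.
INR trades forward at -1.40568% vs spot over the period.
Per annum: -0.0140568 / (90/365) = -0.057008 = -5.70%.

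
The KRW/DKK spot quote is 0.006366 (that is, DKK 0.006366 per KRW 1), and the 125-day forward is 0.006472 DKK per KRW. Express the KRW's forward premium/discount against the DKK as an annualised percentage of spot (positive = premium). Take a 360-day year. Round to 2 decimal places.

T = 125/360 years.
KRW trades forward at +1.66510% vs spot over the period.
Annualise by dividing by T: 0.0166510 / (125/360) = 0.047955 → 4.80%.

+4.80%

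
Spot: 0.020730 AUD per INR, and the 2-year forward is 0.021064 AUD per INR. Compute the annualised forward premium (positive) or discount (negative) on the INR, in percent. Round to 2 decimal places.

T = 2 years.
INR trades forward at +1.61119% vs spot over the period.
Per annum: 0.0161119 / 2 = 0.008056 = 0.81%.

+0.81%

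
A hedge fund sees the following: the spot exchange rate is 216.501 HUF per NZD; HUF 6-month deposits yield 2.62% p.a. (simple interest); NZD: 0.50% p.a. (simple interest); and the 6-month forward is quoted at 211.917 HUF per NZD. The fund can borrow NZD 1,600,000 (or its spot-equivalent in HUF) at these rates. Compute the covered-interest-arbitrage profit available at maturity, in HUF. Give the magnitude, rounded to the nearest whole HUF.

T = 6/12 years.
Keep in NZD, deliver into the forward: 1,600,000·1.002500·211.917 = HUF 339,914,868.00.
Swap to HUF now, deposit: 1,600,000·216.501·1.013100 = HUF 350,939,460.96.
The quoted forward undervalues NZD, so borrow NZD, convert to HUF at spot, deposit the HUF at 2.62%, and buy NZD forward at 211.917 to cover the loan.
The gap between the two covered legs is HUF 11,024,593.

HUF 11,024,593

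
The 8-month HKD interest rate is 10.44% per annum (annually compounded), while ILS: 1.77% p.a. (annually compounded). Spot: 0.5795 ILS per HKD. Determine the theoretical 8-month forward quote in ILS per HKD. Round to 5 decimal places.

T = 8/12 years.
ILS growth factor: (1 + 0.0177)^(8/12) = 1.0117655.
HKD accumulates by (1 + 0.1044)^(8/12) = 1.068442.
Forward (ILS per HKD) = 0.5795 × 1.0117655 / 1.068442 = 0.5487599.

0.54876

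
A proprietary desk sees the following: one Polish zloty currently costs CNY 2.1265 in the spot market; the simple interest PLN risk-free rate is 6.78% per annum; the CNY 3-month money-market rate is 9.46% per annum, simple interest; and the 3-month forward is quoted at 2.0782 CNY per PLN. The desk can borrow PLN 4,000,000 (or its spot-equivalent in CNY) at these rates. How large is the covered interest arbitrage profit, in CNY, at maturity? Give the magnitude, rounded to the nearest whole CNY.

T = 3/12 years.
Route A — deposit PLN, sell forward: 4,000,000 × 1.016950 × 2.0782 = CNY 8,453,701.96.
Route B — convert at spot, deposit CNY: 4,000,000 × 2.1265 × 1.023650 = CNY 8,707,166.90.
The quoted forward undervalues PLN, so borrow PLN, convert to CNY at spot, deposit the CNY at 9.46%, and buy PLN forward at 2.0782 to cover the loan.
Profit = 8,707,166.90 − 8,453,701.96 = CNY 253,465.

CNY 253,465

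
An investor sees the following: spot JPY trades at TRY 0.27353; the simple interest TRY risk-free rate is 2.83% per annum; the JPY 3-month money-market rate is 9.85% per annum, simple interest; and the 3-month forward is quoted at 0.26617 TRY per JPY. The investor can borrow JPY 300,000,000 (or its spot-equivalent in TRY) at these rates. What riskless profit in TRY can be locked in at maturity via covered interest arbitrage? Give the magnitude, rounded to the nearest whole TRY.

TRY 822,237

T = 3/12 years.
Invest the JPY and cover forward: 300,000,000 × 1.024625 × 0.26617 = TRY 81,817,330.88.
Convert at spot and invest in TRY: 300,000,000 × 0.27353 × 1.007075 = TRY 82,639,567.43.
The quoted forward undervalues JPY, so borrow JPY, convert to TRY at spot, deposit the TRY at 2.83%, and buy JPY forward at 0.26617 to cover the loan.
Arbitrage profit = |81,817,330.88 − 82,639,567.43| = TRY 822,237.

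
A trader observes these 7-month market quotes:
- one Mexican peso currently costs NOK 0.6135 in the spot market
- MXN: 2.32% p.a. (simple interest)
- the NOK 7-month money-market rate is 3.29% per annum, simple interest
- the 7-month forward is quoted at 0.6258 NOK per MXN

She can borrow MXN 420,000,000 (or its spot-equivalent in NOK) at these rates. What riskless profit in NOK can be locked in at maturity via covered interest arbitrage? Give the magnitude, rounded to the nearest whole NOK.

NOK 3,777,930

T = 7/12 years.
Invest the MXN and cover forward: 420,000,000 × 1.01353333333 × 0.6258 = NOK 266,393,047.20.
Convert at spot and invest in NOK: 420,000,000 × 0.6135 × 1.01919166667 = NOK 262,615,116.75.
The quoted forward overvalues MXN, so borrow NOK, buy MXN at spot, deposit the MXN at 2.32%, and sell the proceeds forward at 0.6258.
Profit = 266,393,047.20 − 262,615,116.75 = NOK 3,777,930.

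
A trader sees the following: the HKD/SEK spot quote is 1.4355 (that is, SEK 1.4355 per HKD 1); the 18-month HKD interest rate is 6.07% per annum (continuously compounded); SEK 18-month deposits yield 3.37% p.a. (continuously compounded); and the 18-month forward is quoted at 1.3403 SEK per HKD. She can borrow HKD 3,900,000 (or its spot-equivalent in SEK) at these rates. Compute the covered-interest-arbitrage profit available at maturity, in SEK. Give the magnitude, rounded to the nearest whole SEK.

T = 18/12 years.
Route A — deposit HKD, sell forward: 3,900,000 × 1.09532377 × 1.3403 = SEK 5,725,443.55.
Route B — convert at spot, deposit SEK: 3,900,000 × 1.4355 × 1.051849455 = SEK 5,888,726.58.
The quoted forward undervalues HKD, so borrow HKD, convert to SEK at spot, deposit the SEK at 3.37%, and buy HKD forward at 1.3403 to cover the loan.
Profit = 5,888,726.58 − 5,725,443.55 = SEK 163,283.

SEK 163,283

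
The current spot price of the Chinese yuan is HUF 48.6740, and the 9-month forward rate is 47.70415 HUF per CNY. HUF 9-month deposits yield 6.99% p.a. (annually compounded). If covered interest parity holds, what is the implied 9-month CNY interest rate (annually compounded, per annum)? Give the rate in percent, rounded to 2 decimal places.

9.90%

T = 9/12 years.
By CIP, F/S equals the HUF-to-CNY growth ratio: 47.70415/48.674 = 0.9800746.
The HUF side grows by (1 + 0.0699)^(9/12) = 1.0519798.
Hence g_CNY = 1.0733671.
Annualise: 1.0733671^(12/9) − 1 = 0.099000 = 9.90%.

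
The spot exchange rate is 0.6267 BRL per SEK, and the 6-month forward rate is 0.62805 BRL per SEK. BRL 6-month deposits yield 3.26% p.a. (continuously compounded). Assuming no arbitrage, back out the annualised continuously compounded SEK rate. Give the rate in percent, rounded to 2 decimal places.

T = 6/12 years.
F/S = 0.62805/0.6267 = 1.0021541 = (growth of BRL) / (growth of SEK).
BRL growth factor: e^(0.0326×6/12) = 1.0164336.
So the SEK growth factor = 1.0142488.
r = ln(1.0142488)/(6/12) = 0.028296 → 2.83%.

2.83%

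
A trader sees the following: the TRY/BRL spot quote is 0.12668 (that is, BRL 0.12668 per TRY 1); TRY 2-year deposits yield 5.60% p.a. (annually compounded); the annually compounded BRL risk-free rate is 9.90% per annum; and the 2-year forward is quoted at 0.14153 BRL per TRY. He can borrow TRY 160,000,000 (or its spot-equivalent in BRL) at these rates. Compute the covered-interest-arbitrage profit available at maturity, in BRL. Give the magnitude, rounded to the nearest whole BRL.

BRL 771,355

T = 2 years.
Invest the TRY and cover forward: 160,000,000 × 1.115136 × 0.14153 = BRL 25,252,031.69.
Convert at spot and invest in BRL: 160,000,000 × 0.12668 × 1.207801 = BRL 24,480,676.91.
The quoted forward overvalues TRY, so borrow BRL, buy TRY at spot, deposit the TRY at 5.60%, and sell the proceeds forward at 0.14153.
Profit = 25,252,031.69 − 24,480,676.91 = BRL 771,355.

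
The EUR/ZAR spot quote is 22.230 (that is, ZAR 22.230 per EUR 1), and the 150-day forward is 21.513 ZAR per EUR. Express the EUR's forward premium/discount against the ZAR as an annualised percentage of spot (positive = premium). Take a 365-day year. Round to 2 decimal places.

T = 150/365 years.
EUR trades forward at -3.22537% vs spot over the period.
Annualise by dividing by T: -0.0322537 / (150/365) = -0.078484 → -7.85%.

-7.85%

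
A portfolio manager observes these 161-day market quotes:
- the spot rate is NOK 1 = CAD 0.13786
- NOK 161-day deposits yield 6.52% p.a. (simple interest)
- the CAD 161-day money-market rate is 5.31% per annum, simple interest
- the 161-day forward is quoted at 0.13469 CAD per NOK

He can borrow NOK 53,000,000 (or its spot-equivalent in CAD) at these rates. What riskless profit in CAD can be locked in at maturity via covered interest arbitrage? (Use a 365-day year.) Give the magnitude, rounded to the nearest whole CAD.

CAD 133,845

T = 161/365 years.
Keep in NOK, deliver into the forward: 53,000,000·1.028759452·0.13469 = CAD 7,343,871.36.
Swap to CAD now, deposit: 53,000,000·0.13786·1.023422192 = CAD 7,477,716.12.
The quoted forward undervalues NOK, so borrow NOK, convert to CAD at spot, deposit the CAD at 5.31%, and buy NOK forward at 0.13469 to cover the loan.
Profit = 7,477,716.12 − 7,343,871.36 = CAD 133,845.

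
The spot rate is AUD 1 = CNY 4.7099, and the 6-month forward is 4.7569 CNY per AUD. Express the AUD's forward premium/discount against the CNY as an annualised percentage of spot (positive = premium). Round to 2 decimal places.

T = 6/12 years.
AUD trades forward at +0.99790% vs spot over the period.
Annualise by dividing by T: 0.0099790 / (6/12) = 0.019958 → 2.00%.

+2.00%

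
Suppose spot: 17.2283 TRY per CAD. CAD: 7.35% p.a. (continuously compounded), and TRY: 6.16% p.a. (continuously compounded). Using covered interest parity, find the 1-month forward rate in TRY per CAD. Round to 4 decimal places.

T = 1/12 years.
Growth of 1 TRY over T: e^(0.0616×1/12) = 1.00514653.
CAD accumulates by e^(0.0735×1/12) = 1.0061438.
Forward (TRY per CAD) = 17.2283 × 1.00514653 / 1.0061438 = 17.211224.

17.2112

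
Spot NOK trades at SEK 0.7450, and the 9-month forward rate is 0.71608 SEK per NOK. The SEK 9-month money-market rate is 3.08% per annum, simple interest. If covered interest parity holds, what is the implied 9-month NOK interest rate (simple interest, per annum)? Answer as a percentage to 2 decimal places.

T = 9/12 years.
By CIP, F/S equals the SEK-to-NOK growth ratio: 0.71608/0.745 = 0.9611812.
SEK growth factor: 1 + 0.0308×9/12 = 1.023100.
That pins the NOK growth at 1.0644195.
(1.0644195 − 1)/T = 0.085893, i.e. 8.59%.

8.59%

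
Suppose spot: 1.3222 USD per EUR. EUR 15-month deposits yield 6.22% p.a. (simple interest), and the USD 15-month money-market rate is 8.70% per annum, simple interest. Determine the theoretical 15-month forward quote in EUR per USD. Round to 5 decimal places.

0.73517

T = 15/12 years.
Growth of 1 USD over T: 1 + 0.0870×15/12 = 1.108750.
Growth of 1 EUR over T: 1 + 0.0622×15/12 = 1.077750.
Forward (USD per EUR) = 1.3222 × 1.108750 / 1.077750 = 1.360231.
Invert for EUR per USD: 1 / 1.360231 = 0.73517.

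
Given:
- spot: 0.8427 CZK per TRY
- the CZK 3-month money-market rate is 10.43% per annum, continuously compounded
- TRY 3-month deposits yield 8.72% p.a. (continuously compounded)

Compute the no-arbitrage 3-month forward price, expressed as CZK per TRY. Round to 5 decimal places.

T = 3/12 years.
Growth of 1 CZK over T: e^(0.1043×3/12) = 1.0264179.
TRY accumulates by e^(0.0872×3/12) = 1.0220394.
CIP: F = S · (grow CZK)/(grow TRY) = 0.8427 × 1.0264179/1.0220394 = 0.8463102 CZK per TRY.

0.84631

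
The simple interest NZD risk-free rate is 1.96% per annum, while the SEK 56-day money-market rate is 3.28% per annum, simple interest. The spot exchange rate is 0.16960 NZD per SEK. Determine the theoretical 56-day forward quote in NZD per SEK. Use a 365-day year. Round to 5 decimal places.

T = 56/365 years.
NZD accumulates by 1 + 0.0196×56/365 = 1.0030071.
Growth of 1 SEK over T: 1 + 0.0328×56/365 = 1.0050323.
CIP: F = S · (grow NZD)/(grow SEK) = 0.1696 × 1.0030071/1.0050323 = 0.1692582 NZD per SEK.

0.16926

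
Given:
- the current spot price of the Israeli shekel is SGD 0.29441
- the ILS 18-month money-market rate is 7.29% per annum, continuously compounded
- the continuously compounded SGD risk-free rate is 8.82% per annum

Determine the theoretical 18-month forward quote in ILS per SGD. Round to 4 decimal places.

3.3196

T = 18/12 years.
SGD accumulates by e^(0.0882×18/12) = 1.1414507.
ILS accumulates by e^(0.0729×18/12) = 1.1155527.
CIP: F = S · (grow SGD)/(grow ILS) = 0.29441 × 1.1414507/1.1155527 = 0.3012448 SGD per ILS.
Invert for ILS per SGD: 1 / 0.3012448 = 3.3196.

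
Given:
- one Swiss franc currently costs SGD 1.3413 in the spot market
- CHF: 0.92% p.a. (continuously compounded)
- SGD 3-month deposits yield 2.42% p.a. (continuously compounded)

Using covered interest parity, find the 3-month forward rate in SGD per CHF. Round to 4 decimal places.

1.3463

T = 3/12 years.
SGD growth factor: e^(0.0242×3/12) = 1.0060683.
CHF growth factor: e^(0.0092×3/12) = 1.0023026.
CIP: F = S · (grow SGD)/(grow CHF) = 1.3413 × 1.0060683/1.0023026 = 1.346339 SGD per CHF.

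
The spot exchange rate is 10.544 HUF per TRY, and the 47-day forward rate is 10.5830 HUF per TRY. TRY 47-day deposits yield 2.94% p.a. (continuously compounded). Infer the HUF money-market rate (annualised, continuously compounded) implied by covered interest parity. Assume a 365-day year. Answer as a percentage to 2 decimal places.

T = 47/365 years.
CIP gives F = S · g_HUF/g_TRY, so g_HUF/g_TRY = 10.583/10.544 = 1.0036988.
The TRY side grows by e^(0.0294×47/365) = 1.0037929.
Hence g_HUF = 1.0075057.
Take logs: ln 1.0075057 / (47/365) = 0.058071, so 5.81%.

5.81%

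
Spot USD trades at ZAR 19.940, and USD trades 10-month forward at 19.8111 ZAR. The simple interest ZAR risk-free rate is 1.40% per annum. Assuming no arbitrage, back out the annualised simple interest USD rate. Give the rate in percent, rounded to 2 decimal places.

T = 10/12 years.
F/S = 19.8111/19.94 = 0.9935356 = (growth of ZAR) / (growth of USD).
The ZAR side grows by 1 + 0.0140×10/12 = 1.0116667.
That pins the USD growth at 1.0182491.
(1.0182491 − 1)/T = 0.021899, i.e. 2.19%.

2.19%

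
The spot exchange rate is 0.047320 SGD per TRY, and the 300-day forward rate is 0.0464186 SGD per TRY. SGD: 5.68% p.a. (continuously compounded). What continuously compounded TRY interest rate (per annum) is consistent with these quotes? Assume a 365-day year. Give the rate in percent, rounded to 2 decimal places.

T = 300/365 years.
CIP gives F = S · g_SGD/g_TRY, so g_SGD/g_TRY = 0.0464186/0.04732 = 0.9809510.
The SGD side grows by e^(0.0568×300/365) = 1.0477918.
Hence g_TRY = 1.0681388.
r = ln(1.0681388)/(300/365) = 0.080200 → 8.02%.

8.02%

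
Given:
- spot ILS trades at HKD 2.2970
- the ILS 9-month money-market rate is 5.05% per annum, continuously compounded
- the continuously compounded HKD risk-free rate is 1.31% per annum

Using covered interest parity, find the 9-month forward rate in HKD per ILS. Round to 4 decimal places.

2.2335

T = 9/12 years.
HKD accumulates by e^(0.0131×9/12) = 1.0098734.
ILS accumulates by e^(0.0505×9/12) = 1.0386014.
CIP: F = S · (grow HKD)/(grow ILS) = 2.297 × 1.0098734/1.0386014 = 2.233464 HKD per ILS.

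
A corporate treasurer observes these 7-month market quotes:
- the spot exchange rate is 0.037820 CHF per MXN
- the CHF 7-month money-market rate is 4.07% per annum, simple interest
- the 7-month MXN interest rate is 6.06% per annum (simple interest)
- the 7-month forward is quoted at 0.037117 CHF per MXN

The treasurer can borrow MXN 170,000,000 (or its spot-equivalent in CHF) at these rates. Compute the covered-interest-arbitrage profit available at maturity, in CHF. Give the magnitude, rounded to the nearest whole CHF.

T = 7/12 years.
Invest the MXN and cover forward: 170,000,000 × 1.035350 × 0.037117 = CHF 6,532,944.61.
Convert at spot and invest in CHF: 170,000,000 × 0.037820 × 1.023741667 = CHF 6,582,044.67.
The quoted forward undervalues MXN, so borrow MXN, convert to CHF at spot, deposit the CHF at 4.07%, and buy MXN forward at 0.037117 to cover the loan.
Arbitrage profit = |6,532,944.61 − 6,582,044.67| = CHF 49,100.

CHF 49,100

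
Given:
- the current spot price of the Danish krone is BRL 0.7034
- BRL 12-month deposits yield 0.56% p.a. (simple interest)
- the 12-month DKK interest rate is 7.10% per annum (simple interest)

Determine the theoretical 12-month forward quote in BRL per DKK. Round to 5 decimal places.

0.66045

T = 1 year.
BRL accumulates by 1 + 0.0056×1 = 1.005600.
DKK accumulates by 1 + 0.0710×1 = 1.071000.
CIP: F = S · (grow BRL)/(grow DKK) = 0.7034 × 1.005600/1.071000 = 0.6604473 BRL per DKK.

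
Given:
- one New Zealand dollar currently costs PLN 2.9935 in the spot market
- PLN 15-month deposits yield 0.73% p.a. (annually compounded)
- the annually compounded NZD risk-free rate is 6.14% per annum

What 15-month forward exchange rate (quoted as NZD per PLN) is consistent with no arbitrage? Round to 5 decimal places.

0.35663

T = 15/12 years.
Growth of 1 PLN over T: (1 + 0.0073)^(15/12) = 1.0091333.
NZD accumulates by (1 + 0.0614)^(15/12) = 1.0773302.
Forward (PLN per NZD) = 2.9935 × 1.0091333 / 1.0773302 = 2.804006.
Quoted the other way: 1/2.804006 = 0.35663 NZD per PLN.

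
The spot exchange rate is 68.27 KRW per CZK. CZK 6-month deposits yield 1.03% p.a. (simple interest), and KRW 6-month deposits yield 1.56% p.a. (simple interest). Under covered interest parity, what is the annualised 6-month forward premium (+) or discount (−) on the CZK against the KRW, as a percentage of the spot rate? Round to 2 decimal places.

T = 6/12 years.
F = S · g_KRW/g_CZK = 68.27 × 1.007800/1.005150 = 68.44999.
(F − S)/S ÷ T = (68.44999 − 68.27)/68.27/(6/12) = 0.005273 → 0.53%.

+0.53%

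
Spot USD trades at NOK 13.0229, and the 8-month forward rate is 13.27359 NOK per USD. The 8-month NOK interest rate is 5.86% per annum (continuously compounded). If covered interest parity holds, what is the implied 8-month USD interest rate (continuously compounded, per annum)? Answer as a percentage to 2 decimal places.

3.00%

T = 8/12 years.
F/S = 13.27359/13.0229 = 1.0192499 = (growth of NOK) / (growth of USD).
The NOK side grows by e^(0.0586×8/12) = 1.0398398.
That pins the USD growth at 1.020201.
r = ln(1.020201)/(8/12) = 0.030000 → 3.00%.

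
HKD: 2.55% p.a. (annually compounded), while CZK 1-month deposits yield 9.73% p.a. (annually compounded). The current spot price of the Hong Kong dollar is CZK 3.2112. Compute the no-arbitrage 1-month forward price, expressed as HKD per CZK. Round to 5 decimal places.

0.30966

T = 1/12 years.
CZK accumulates by (1 + 0.0973)^(1/12) = 1.0077677.
Growth of 1 HKD over T: (1 + 0.0255)^(1/12) = 1.0021006.
Forward (CZK per HKD) = 3.2112 × 1.0077677 / 1.0021006 = 3.229360.
Invert for HKD per CZK: 1 / 3.229360 = 0.30966.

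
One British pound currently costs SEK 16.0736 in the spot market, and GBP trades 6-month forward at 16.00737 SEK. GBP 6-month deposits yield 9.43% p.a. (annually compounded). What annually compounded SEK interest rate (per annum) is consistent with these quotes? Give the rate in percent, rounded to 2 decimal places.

T = 6/12 years.
F/S = 16.00737/16.0736 = 0.9958796 = (growth of SEK) / (growth of GBP).
GBP growth factor: (1 + 0.0943)^(6/12) = 1.046088.
Hence g_SEK = 1.0417777.
Annualise: 1.0417777^(12/6) − 1 = 0.085301 = 8.53%.

8.53%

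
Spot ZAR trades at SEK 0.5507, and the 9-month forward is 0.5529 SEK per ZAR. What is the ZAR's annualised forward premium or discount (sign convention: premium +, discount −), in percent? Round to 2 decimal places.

T = 9/12 years.
Period premium: (0.5529 − 0.5507)/0.5507 = 0.0039949.
Per annum: 0.0039949 / (9/12) = 0.005327 = 0.53%.

+0.53%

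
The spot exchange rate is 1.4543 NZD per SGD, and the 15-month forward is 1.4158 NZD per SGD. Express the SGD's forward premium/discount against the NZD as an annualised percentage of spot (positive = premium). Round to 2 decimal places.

T = 15/12 years.
SGD trades forward at -2.64732% vs spot over the period.
Per annum: -0.0264732 / (15/12) = -0.021179 = -2.12%.

-2.12%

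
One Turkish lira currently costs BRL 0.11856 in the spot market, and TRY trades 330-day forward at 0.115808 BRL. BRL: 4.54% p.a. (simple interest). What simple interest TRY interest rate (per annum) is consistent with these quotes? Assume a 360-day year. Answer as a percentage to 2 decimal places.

7.24%

T = 330/360 years.
CIP gives F = S · g_BRL/g_TRY, so g_BRL/g_TRY = 0.115808/0.11856 = 0.9767881.
BRL growth factor: 1 + 0.0454×330/360 = 1.0416167.
That pins the TRY growth at 1.0663692.
(1.0663692 − 1)/T = 0.072403, i.e. 7.24%.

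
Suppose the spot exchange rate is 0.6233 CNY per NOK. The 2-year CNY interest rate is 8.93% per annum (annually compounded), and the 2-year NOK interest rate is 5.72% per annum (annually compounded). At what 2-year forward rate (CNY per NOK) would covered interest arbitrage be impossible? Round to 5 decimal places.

T = 2 years.
CNY accumulates by (1 + 0.0893)^2 = 1.1865745.
NOK accumulates by (1 + 0.0572)^2 = 1.1176718.
Forward (CNY per NOK) = 0.6233 × 1.1865745 / 1.1176718 = 0.6617255.

0.66173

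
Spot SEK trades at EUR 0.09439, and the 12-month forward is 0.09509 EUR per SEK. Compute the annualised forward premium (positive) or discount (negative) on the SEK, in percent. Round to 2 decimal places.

T = 1 year.
Period premium: (0.09509 − 0.09439)/0.09439 = 0.0074160.
×(1/T) gives 0.74% p.a.

+0.74%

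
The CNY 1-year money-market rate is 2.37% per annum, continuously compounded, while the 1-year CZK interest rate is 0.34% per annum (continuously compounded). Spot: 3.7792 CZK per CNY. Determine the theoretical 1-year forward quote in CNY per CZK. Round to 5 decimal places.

0.27003

T = 1 year.
CZK accumulates by e^(0.0034×1) = 1.0034058.
CNY growth factor: e^(0.0237×1) = 1.0239831.
So F = 3.7792 × 1.0034058 / 1.0239831 = 3.703256 (CZK/CNY).
Invert for CNY per CZK: 1 / 3.703256 = 0.27003.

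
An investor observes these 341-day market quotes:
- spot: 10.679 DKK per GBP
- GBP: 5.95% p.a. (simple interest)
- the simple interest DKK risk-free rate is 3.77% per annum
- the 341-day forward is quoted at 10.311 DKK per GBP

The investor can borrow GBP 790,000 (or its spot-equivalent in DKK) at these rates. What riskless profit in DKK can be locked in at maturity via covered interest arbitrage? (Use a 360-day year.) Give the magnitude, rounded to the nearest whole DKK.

DKK 132,898

T = 341/360 years.
Route A — deposit GBP, sell forward: 790,000 × 1.056359722 × 10.311 = DKK 8,604,778.82.
Route B — convert at spot, deposit DKK: 790,000 × 10.679 × 1.035710278 = DKK 8,737,676.55.
The quoted forward undervalues GBP, so borrow GBP, convert to DKK at spot, deposit the DKK at 3.77%, and buy GBP forward at 10.311 to cover the loan.
The gap between the two covered legs is DKK 132,898.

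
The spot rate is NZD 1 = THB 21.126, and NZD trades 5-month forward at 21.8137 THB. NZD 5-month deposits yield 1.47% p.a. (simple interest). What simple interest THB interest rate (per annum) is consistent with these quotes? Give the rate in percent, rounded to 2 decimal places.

9.33%

T = 5/12 years.
By CIP, F/S equals the THB-to-NZD growth ratio: 21.8137/21.126 = 1.0325523.
The NZD side grows by 1 + 0.0147×5/12 = 1.006125.
So the THB growth factor = 1.0388767.
r = (1.0388767 − 1)/(5/12) = 0.093304 → 9.33%.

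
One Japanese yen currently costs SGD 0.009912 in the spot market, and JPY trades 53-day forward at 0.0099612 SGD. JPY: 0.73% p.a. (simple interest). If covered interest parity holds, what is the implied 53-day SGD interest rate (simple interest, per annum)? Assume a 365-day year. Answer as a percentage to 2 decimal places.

4.15%

T = 53/365 years.
CIP gives F = S · g_SGD/g_JPY, so g_SGD/g_JPY = 0.0099612/0.009912 = 1.0049637.
JPY growth factor: 1 + 0.0073×53/365 = 1.001060.
Hence g_SGD = 1.006029.
r = (1.006029 − 1)/(53/365) = 0.041520 → 4.15%.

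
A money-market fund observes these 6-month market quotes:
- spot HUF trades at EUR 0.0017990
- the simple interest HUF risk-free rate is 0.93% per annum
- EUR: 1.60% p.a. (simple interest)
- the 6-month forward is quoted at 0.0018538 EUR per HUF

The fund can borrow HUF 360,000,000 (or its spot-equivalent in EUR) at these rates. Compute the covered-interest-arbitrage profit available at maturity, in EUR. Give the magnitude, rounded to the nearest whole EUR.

EUR 17,650

T = 6/12 years.
Keep in HUF, deliver into the forward: 360,000,000·1.004650·0.0018538 = EUR 670,471.26.
Swap to EUR now, deposit: 360,000,000·0.0017990·1.008000 = EUR 652,821.12.
The quoted forward overvalues HUF, so borrow EUR, buy HUF at spot, deposit the HUF at 0.93%, and sell the proceeds forward at 0.0018538.
Arbitrage profit = |670,471.26 − 652,821.12| = EUR 17,650.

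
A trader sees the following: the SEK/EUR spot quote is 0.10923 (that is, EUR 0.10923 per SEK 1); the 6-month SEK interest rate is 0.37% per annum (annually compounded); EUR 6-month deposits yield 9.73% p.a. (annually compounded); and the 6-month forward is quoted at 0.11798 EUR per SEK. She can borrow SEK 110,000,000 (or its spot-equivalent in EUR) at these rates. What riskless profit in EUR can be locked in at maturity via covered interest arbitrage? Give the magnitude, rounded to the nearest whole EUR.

EUR 415,509

T = 6/12 years.
Keep in SEK, deliver into the forward: 110,000,000·1.0018482919·0.11798 = EUR 13,001,786.76.
Swap to EUR now, deposit: 110,000,000·0.10923·1.0475208828 = EUR 12,586,277.66.
The quoted forward overvalues SEK, so borrow EUR, buy SEK at spot, deposit the SEK at 0.37%, and sell the proceeds forward at 0.11798.
Arbitrage profit = |13,001,786.76 − 12,586,277.66| = EUR 415,509.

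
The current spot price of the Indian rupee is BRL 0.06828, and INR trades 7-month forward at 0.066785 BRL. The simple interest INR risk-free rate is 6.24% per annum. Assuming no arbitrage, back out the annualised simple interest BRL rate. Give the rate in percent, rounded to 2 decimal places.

2.35%

T = 7/12 years.
F/S = 0.066785/0.06828 = 0.9781049 = (growth of BRL) / (growth of INR).
The INR side grows by 1 + 0.0624×7/12 = 1.036400.
Hence g_BRL = 1.0137079.
(1.0137079 − 1)/T = 0.023499, i.e. 2.35%.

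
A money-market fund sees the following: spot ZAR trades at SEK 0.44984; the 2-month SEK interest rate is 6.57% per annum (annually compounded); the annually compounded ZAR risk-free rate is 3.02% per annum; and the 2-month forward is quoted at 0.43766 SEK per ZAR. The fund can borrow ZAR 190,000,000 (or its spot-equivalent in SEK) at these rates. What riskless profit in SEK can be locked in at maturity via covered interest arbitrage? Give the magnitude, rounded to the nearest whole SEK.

T = 2/12 years.
Invest the ZAR and cover forward: 190,000,000 × 1.0049711417 × 0.43766 = SEK 83,568,777.28.
Convert at spot and invest in SEK: 190,000,000 × 0.44984 × 1.0106617457 = SEK 86,380,855.14.
The quoted forward undervalues ZAR, so borrow ZAR, convert to SEK at spot, deposit the SEK at 6.57%, and buy ZAR forward at 0.43766 to cover the loan.
Arbitrage profit = |83,568,777.28 − 86,380,855.14| = SEK 2,812,078.

SEK 2,812,078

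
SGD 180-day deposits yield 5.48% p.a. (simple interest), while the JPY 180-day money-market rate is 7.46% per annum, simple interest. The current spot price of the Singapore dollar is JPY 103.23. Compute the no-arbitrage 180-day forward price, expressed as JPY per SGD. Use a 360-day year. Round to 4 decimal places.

T = 180/360 years.
Growth of 1 JPY over T: 1 + 0.0746×180/360 = 1.037300.
SGD accumulates by 1 + 0.0548×180/360 = 1.027400.
Forward (JPY per SGD) = 103.23 × 1.037300 / 1.027400 = 104.224722.

104.2247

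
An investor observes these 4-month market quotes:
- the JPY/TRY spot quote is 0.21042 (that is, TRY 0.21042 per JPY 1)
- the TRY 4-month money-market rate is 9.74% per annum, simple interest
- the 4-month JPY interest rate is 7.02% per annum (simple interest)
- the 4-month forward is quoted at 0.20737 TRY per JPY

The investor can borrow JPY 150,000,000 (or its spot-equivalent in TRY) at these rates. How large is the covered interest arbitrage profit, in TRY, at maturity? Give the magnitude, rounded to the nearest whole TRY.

T = 4/12 years.
Invest the JPY and cover forward: 150,000,000 × 1.023400 × 0.20737 = TRY 31,833,368.70.
Convert at spot and invest in TRY: 150,000,000 × 0.21042 × 1.0324666667 = TRY 32,587,745.40.
The quoted forward undervalues JPY, so borrow JPY, convert to TRY at spot, deposit the TRY at 9.74%, and buy JPY forward at 0.20737 to cover the loan.
Arbitrage profit = |31,833,368.70 − 32,587,745.40| = TRY 754,377.

TRY 754,377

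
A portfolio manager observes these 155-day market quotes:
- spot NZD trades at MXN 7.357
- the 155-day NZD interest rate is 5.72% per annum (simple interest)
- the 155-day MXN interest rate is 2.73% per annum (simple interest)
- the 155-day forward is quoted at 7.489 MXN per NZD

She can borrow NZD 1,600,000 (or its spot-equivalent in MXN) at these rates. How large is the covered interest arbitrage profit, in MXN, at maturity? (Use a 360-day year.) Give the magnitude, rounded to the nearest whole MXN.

MXN 367,939

T = 155/360 years.
Keep in NZD, deliver into the forward: 1,600,000·1.0246277778·7.489 = MXN 12,277,499.88.
Swap to MXN now, deposit: 1,600,000·7.357·1.0117541667 = MXN 11,909,560.65.
The quoted forward overvalues NZD, so borrow MXN, buy NZD at spot, deposit the NZD at 5.72%, and sell the proceeds forward at 7.489.
Profit = 12,277,499.88 − 11,909,560.65 = MXN 367,939.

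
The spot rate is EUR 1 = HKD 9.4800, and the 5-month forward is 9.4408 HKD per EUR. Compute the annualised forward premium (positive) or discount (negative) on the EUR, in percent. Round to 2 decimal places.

T = 5/12 years.
Period premium: (9.4408 − 9.48)/9.48 = -0.0041350.
×(1/T) gives -0.99% p.a.

-0.99%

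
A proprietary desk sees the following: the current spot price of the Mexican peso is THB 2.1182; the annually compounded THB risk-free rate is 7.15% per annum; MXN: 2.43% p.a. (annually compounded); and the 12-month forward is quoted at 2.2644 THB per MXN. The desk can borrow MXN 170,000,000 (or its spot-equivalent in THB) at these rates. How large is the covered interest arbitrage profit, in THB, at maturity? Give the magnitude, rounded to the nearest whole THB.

THB 8,461,515

T = 1 year.
Keep in MXN, deliver into the forward: 170,000,000·1.024300·2.2644 = THB 394,302,236.40.
Swap to THB now, deposit: 170,000,000·2.1182·1.071500 = THB 385,840,721.00.
The quoted forward overvalues MXN, so borrow THB, buy MXN at spot, deposit the MXN at 2.43%, and sell the proceeds forward at 2.2644.
The gap between the two covered legs is THB 8,461,515.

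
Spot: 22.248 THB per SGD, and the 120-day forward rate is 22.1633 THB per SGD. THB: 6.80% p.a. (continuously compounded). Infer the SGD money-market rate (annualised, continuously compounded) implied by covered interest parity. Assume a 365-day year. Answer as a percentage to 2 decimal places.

T = 120/365 years.
F/S = 22.1633/22.248 = 0.9961929 = (growth of THB) / (growth of SGD).
THB growth factor: e^(0.0680×120/365) = 1.0226079.
So the SGD growth factor = 1.0265159.
Take logs: ln 1.0265159 / (120/365) = 0.079602, so 7.96%.

7.96%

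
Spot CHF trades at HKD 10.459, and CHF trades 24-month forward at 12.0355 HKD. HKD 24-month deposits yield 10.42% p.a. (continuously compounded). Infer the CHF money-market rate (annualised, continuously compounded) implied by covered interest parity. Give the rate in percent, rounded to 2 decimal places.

3.40%

T = 2 years.
CIP gives F = S · g_HKD/g_CHF, so g_HKD/g_CHF = 12.0355/10.459 = 1.1507314.
The HKD side grows by e^(0.1042×2) = 1.2317058.
Hence g_CHF = 1.0703678.
r = ln(1.0703678)/2 = 0.034001 → 3.40%.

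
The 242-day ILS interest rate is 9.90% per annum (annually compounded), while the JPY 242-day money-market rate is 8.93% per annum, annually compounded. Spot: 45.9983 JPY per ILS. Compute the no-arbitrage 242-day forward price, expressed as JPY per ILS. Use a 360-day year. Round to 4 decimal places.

T = 242/360 years.
JPY accumulates by (1 + 0.0893)^(242/360) = 1.05918392.
ILS accumulates by (1 + 0.0990)^(242/360) = 1.06551498.
Forward (JPY per ILS) = 45.9983 × 1.05918392 / 1.06551498 = 45.724988.

45.7250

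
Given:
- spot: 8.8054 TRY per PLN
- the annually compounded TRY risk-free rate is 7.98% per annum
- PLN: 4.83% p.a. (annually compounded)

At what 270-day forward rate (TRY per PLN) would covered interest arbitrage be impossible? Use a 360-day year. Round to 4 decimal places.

T = 270/360 years.
TRY growth factor: (1 + 0.0798)^(270/360) = 1.059272.
PLN accumulates by (1 + 0.0483)^(270/360) = 1.0360106.
Forward (TRY per PLN) = 8.8054 × 1.059272 / 1.0360106 = 9.003106.

9.0031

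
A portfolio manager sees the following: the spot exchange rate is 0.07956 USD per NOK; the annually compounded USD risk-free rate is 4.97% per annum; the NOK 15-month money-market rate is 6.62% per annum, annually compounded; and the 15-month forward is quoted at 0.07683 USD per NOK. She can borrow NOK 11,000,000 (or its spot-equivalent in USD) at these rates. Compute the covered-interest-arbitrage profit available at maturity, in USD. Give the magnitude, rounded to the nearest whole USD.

USD 14,229

T = 15/12 years.
Route A — deposit NOK, sell forward: 11,000,000 × 1.08342374 × 0.07683 = USD 915,633.91.
Route B — convert at spot, deposit USD: 11,000,000 × 0.07956 × 1.06250626 = USD 929,862.98.
The quoted forward undervalues NOK, so borrow NOK, convert to USD at spot, deposit the USD at 4.97%, and buy NOK forward at 0.07683 to cover the loan.
Arbitrage profit = |915,633.91 − 929,862.98| = USD 14,229.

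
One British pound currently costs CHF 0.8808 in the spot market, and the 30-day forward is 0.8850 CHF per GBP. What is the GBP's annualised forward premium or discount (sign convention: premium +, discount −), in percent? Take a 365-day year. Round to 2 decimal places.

T = 30/365 years.
(F − S)/S = (0.8850 − 0.8808)/0.8808 = 0.0047684.
Per annum: 0.0047684 / (30/365) = 0.058016 = 5.80%.

+5.80%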